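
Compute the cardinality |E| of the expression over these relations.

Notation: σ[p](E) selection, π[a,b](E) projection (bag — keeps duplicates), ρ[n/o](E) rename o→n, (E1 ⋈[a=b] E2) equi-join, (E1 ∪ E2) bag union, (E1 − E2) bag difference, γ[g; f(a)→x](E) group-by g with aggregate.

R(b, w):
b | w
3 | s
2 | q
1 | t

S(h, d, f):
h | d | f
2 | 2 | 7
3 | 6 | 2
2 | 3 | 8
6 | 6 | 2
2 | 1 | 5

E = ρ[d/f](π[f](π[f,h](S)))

Stepwise |·|:
  S → 5
  π[f,h](S) → 5
  π[f](π[f,h](S)) → 5
  ρ[d/f](π[f](π[f,h](S))) → 5

|E| = 5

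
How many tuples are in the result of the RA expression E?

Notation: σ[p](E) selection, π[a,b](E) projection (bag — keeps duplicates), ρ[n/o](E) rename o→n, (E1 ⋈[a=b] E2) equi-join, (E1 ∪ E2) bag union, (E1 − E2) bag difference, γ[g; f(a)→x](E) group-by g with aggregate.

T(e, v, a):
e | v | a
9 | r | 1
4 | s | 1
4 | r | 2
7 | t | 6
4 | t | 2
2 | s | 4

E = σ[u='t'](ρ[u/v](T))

Row counts bottom-up:
  T → 6
  ρ[u/v](T) → 6
  σ[u='t'](ρ[u/v](T)) → 2

|E| = 2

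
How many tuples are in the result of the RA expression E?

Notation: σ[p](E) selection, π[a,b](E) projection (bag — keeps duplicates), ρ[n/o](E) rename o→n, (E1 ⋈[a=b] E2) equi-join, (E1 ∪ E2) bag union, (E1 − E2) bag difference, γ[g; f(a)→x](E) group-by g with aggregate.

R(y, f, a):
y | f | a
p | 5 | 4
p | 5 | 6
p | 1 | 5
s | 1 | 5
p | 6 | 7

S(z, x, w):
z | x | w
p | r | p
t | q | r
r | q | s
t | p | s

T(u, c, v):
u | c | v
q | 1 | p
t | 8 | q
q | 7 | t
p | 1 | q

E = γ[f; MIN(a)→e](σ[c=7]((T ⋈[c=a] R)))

Row counts bottom-up:
  T → 4
  R → 5
  (T ⋈[c=a] R) → 1
  σ[c=7]((T ⋈[c=a] R)) → 1
  γ[f; MIN(a)→e](σ[c=7]((T ⋈[c=a] R))) → 1

|E| = 1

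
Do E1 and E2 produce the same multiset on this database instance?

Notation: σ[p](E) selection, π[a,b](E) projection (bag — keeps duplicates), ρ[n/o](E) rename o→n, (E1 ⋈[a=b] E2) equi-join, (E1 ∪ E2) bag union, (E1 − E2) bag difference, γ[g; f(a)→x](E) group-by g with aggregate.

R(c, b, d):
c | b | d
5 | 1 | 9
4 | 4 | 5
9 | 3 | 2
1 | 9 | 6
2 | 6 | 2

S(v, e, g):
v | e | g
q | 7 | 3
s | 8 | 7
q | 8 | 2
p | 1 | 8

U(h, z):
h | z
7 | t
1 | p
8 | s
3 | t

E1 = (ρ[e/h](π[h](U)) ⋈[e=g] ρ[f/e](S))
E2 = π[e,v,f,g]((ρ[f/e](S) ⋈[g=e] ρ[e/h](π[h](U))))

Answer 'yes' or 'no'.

E1 row counts bottom-up:
  U → 4
  π[h](U) → 4
  ρ[e/h](π[h](U)) → 4
  S → 4
  ρ[f/e](S) → 4
  (ρ[e/h](π[h](U)) ⋈[e=g] ρ[f/e](S)) → 3
E2 row counts bottom-up:
  S → 4
  ρ[f/e](S) → 4
  U → 4
  π[h](U) → 4
  ρ[e/h](π[h](U)) → 4
  (ρ[f/e](S) ⋈[g=e] ρ[e/h](π[h](U))) → 3
  π[e,v,f,g]((ρ[f/e](S) ⋈[g=e] ρ[e/h](π[h](U)))) → 3

E1 and E2 produce the same multiset:
e | v | f | g
3 | q | 7 | 3
7 | s | 8 | 7
8 | p | 1 | 8

yes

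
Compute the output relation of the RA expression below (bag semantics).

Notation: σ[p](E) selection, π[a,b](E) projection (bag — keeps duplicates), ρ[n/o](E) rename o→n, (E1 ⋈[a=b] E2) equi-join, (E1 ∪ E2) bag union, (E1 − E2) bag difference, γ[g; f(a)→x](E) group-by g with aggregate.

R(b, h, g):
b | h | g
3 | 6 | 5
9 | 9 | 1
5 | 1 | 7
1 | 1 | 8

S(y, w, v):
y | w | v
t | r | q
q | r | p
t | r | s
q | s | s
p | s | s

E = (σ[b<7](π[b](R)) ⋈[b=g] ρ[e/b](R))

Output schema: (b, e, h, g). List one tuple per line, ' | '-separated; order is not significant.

Stepwise |·|:
  R → 4
  π[b](R) → 4
  σ[b<7](π[b](R)) → 3
  R → 4
  ρ[e/b](R) → 4
  (σ[b<7](π[b](R)) ⋈[b=g] ρ[e/b](R)) → 2

== RESULT ==
b | e | h | g
1 | 9 | 9 | 1
5 | 3 | 6 | 5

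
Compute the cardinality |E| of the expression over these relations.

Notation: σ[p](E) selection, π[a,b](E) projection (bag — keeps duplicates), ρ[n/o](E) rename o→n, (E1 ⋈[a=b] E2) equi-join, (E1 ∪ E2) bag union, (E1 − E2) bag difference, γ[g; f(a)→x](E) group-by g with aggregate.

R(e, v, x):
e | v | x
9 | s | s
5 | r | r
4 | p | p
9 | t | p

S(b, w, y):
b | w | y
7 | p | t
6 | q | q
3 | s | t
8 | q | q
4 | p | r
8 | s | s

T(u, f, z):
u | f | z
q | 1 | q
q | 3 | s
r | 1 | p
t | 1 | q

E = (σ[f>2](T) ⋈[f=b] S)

Row counts bottom-up:
  T → 4
  σ[f>2](T) → 1
  S → 6
  (σ[f>2](T) ⋈[f=b] S) → 1

|E| = 1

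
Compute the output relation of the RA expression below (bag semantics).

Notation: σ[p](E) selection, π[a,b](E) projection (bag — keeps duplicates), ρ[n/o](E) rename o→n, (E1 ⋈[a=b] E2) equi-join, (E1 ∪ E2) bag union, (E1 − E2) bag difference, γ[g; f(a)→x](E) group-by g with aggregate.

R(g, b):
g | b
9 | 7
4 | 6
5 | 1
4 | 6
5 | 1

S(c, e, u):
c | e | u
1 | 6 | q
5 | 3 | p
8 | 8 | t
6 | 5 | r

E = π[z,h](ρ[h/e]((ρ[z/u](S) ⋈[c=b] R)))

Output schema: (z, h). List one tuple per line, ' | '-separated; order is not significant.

Stepwise |·|:
  S → 4
  ρ[z/u](S) → 4
  R → 5
  (ρ[z/u](S) ⋈[c=b] R) → 4
  ρ[h/e]((ρ[z/u](S) ⋈[c=b] R)) → 4
  π[z,h](ρ[h/e]((ρ[z/u](S) ⋈[c=b] R))) → 4

== RESULT ==
z | h
q | 6
q | 6
r | 5
r | 5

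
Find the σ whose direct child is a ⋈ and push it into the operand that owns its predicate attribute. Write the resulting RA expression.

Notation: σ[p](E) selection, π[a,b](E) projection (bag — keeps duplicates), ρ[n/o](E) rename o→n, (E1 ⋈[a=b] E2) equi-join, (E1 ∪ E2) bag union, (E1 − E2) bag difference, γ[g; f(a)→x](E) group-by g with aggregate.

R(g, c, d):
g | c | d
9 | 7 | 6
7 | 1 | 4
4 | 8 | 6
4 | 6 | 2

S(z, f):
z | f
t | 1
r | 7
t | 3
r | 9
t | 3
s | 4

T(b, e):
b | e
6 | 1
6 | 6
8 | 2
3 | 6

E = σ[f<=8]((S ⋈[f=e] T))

σ filters on f, owned by the left side.
E' = (σ[f<=8](S) ⋈[f=e] T)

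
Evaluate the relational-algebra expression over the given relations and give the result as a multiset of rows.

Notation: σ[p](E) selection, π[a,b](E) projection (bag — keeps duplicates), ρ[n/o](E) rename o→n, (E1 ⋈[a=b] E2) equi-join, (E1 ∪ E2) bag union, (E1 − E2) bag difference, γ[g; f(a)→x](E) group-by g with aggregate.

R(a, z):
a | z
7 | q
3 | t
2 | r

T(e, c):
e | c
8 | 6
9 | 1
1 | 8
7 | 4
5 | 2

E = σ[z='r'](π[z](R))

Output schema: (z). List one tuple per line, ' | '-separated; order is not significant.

Row counts bottom-up:
  R → 3
  π[z](R) → 3
  σ[z='r'](π[z](R)) → 1

== RESULT ==
z
r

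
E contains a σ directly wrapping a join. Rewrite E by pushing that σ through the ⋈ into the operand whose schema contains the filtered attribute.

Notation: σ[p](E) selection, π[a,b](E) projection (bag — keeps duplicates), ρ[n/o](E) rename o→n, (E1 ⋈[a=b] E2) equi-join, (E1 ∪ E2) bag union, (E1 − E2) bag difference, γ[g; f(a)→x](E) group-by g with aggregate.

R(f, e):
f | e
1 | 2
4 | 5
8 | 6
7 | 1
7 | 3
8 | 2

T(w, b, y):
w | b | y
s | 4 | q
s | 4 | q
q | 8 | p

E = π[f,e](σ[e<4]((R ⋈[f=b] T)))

σ filters on e, owned by the left side.
E' = π[f,e]((σ[e<4](R) ⋈[f=b] T))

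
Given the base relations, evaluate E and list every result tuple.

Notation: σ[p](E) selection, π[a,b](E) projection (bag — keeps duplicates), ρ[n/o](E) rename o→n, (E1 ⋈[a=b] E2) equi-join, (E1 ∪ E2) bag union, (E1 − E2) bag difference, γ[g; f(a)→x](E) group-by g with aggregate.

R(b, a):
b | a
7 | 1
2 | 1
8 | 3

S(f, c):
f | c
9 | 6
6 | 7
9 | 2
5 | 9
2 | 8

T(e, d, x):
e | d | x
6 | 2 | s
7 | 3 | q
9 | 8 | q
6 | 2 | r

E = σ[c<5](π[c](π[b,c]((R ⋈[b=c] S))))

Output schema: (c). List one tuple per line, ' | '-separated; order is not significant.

Row counts bottom-up:
  R → 3
  S → 5
  (R ⋈[b=c] S) → 3
  π[b,c]((R ⋈[b=c] S)) → 3
  π[c](π[b,c]((R ⋈[b=c] S))) → 3
  σ[c<5](π[c](π[b,c]((R ⋈[b=c] S)))) → 1

== RESULT ==
c
2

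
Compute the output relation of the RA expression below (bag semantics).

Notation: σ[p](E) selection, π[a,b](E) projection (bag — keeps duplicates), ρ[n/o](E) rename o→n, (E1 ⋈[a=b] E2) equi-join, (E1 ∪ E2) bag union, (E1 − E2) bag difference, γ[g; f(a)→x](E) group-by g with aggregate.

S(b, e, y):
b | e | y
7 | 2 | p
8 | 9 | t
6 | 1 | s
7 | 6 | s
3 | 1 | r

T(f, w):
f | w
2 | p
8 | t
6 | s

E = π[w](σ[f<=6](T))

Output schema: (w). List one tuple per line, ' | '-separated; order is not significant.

Row counts bottom-up:
  T → 3
  σ[f<=6](T) → 2
  π[w](σ[f<=6](T)) → 2

== RESULT ==
w
p
s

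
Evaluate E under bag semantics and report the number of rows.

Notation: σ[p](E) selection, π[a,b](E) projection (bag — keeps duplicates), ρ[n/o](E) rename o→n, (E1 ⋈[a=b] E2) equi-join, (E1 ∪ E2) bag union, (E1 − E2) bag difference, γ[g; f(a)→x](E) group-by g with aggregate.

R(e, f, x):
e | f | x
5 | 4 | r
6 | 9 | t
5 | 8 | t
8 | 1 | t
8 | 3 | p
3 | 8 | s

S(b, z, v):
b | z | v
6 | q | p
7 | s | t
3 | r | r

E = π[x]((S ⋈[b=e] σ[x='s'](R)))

Per-node cardinality:
  S → 3
  R → 6
  σ[x='s'](R) → 1
  (S ⋈[b=e] σ[x='s'](R)) → 1
  π[x]((S ⋈[b=e] σ[x='s'](R))) → 1

|E| = 1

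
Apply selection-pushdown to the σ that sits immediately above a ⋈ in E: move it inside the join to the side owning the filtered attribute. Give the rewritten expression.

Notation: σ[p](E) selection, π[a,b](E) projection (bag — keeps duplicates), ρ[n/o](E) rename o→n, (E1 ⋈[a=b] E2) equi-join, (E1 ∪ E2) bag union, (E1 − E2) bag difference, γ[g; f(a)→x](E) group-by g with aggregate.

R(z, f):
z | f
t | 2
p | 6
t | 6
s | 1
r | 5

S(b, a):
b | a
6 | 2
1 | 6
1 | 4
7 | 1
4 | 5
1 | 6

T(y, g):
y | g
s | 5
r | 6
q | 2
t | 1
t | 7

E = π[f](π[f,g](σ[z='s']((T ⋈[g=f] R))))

σ filters on z, owned by the right side.
E' = π[f](π[f,g]((T ⋈[g=f] σ[z='s'](R))))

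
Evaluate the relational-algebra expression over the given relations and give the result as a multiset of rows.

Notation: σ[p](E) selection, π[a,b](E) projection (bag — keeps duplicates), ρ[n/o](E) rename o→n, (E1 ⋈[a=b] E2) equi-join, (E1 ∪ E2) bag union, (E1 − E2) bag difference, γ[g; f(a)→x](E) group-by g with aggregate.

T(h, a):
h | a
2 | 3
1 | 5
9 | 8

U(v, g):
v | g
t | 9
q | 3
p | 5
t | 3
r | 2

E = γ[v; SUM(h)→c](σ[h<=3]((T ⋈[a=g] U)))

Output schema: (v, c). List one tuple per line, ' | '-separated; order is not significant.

Stepwise |·|:
  T → 3
  U → 5
  (T ⋈[a=g] U) → 3
  σ[h<=3]((T ⋈[a=g] U)) → 3
  γ[v; SUM(h)→c](σ[h<=3]((T ⋈[a=g] U))) → 3

== RESULT ==
v | c
p | 1
q | 2
t | 2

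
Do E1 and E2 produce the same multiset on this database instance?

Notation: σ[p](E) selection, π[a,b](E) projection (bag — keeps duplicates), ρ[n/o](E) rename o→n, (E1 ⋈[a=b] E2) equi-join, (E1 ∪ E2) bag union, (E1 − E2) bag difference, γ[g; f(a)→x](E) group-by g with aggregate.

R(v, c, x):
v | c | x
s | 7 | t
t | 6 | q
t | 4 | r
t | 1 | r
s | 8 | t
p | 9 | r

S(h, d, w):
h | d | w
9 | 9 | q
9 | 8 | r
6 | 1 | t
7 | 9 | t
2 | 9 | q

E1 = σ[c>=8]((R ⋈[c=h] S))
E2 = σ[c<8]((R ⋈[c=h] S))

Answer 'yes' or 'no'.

E1 subexpression sizes:
  R → 6
  S → 5
  (R ⋈[c=h] S) → 4
  σ[c>=8]((R ⋈[c=h] S)) → 2
E2 subexpression sizes:
  R → 6
  S → 5
  (R ⋈[c=h] S) → 4
  σ[c<8]((R ⋈[c=h] S)) → 2

E1 result:
v | c | x | h | d | w
p | 9 | r | 9 | 8 | r
p | 9 | r | 9 | 9 | q
E2 result:
v | c | x | h | d | w
s | 7 | t | 7 | 9 | t
t | 6 | q | 6 | 1 | t
Witness: ('s', 7, 't', 7, 9, 't') appears 0× in E1 but 1× in E2.

no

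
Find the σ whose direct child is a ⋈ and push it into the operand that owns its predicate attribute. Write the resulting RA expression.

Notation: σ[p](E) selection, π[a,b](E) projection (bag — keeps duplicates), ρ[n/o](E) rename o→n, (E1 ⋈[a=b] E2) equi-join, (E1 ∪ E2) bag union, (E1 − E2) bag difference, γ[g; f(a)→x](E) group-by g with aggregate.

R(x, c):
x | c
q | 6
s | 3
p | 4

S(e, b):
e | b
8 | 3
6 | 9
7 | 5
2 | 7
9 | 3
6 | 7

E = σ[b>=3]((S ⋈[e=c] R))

σ filters on b, owned by the left side.
E' = (σ[b>=3](S) ⋈[e=c] R)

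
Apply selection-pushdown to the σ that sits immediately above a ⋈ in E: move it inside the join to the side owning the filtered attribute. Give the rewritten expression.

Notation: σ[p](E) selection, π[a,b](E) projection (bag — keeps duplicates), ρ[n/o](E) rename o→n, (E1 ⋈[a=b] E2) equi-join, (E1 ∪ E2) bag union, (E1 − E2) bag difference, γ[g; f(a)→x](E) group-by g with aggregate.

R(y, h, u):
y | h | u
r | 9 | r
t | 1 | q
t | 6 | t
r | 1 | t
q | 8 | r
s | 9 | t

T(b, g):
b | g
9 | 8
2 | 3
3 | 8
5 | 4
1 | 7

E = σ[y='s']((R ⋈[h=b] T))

σ filters on y, owned by the left side.
E' = (σ[y='s'](R) ⋈[h=b] T)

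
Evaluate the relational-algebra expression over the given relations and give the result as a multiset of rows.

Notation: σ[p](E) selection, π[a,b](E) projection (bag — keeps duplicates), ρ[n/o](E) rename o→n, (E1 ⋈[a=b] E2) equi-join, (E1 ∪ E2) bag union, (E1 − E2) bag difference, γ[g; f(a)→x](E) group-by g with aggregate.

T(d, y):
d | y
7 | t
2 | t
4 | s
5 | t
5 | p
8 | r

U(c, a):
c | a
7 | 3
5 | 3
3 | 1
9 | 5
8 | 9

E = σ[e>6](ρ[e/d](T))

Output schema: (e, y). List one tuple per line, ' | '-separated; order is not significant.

Row counts bottom-up:
  T → 6
  ρ[e/d](T) → 6
  σ[e>6](ρ[e/d](T)) → 2

== RESULT ==
e | y
7 | t
8 | r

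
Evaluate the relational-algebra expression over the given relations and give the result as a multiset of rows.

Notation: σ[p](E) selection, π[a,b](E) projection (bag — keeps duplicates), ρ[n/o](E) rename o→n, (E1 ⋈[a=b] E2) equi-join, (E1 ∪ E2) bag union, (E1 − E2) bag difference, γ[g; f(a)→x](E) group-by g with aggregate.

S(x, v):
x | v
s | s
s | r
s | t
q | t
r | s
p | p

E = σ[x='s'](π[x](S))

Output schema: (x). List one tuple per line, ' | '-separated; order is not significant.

Subexpression sizes:
  S → 6
  π[x](S) → 6
  σ[x='s'](π[x](S)) → 3

== RESULT ==
x
s
s
s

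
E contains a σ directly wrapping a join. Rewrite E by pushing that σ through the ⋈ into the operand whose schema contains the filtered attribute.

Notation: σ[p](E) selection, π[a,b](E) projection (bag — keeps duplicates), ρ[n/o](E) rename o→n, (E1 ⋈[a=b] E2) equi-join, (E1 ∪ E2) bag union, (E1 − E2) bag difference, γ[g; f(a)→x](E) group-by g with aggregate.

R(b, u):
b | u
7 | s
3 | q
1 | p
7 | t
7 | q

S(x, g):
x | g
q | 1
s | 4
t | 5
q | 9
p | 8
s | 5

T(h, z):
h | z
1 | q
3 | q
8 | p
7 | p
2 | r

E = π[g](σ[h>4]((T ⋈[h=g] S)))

σ filters on h, owned by the left side.
E' = π[g]((σ[h>4](T) ⋈[h=g] S))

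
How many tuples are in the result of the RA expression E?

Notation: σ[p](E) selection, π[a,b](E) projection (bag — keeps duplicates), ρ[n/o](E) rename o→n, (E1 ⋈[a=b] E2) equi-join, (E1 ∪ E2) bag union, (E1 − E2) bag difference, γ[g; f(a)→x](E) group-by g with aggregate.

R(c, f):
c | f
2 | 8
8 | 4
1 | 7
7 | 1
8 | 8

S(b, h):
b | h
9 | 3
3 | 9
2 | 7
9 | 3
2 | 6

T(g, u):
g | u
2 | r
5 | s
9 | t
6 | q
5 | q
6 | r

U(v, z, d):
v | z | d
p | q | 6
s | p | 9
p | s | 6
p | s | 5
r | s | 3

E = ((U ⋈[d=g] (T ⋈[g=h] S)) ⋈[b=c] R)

Subexpression sizes:
  U → 5
  T → 6
  S → 5
  (T ⋈[g=h] S) → 3
  (U ⋈[d=g] (T ⋈[g=h] S)) → 5
  R → 5
  ((U ⋈[d=g] (T ⋈[g=h] S)) ⋈[b=c] R) → 4

|E| = 4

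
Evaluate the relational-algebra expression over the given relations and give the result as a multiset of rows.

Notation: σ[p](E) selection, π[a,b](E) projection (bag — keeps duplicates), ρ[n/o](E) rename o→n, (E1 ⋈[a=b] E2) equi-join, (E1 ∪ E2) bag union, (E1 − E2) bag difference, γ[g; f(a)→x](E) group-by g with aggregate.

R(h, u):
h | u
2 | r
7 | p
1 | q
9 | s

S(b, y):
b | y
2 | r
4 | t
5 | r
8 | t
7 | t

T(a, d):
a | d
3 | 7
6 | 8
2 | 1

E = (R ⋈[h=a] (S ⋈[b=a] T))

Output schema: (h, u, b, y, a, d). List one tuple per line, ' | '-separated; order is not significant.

Row counts bottom-up:
  R → 4
  S → 5
  T → 3
  (S ⋈[b=a] T) → 1
  (R ⋈[h=a] (S ⋈[b=a] T)) → 1

== RESULT ==
h | u | b | y | a | d
2 | r | 2 | r | 2 | 1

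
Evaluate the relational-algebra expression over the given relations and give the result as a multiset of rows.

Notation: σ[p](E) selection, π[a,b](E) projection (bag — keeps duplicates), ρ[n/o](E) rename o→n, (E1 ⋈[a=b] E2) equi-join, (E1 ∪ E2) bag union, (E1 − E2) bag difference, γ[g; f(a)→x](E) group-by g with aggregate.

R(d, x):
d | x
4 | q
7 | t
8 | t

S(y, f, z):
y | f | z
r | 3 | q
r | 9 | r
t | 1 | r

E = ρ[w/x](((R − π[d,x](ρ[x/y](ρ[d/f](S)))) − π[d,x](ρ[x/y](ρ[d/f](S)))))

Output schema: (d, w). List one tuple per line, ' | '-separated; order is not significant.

Subexpression sizes:
  R → 3
  S → 3
  ρ[d/f](S) → 3
  ρ[x/y](ρ[d/f](S)) → 3
  π[d,x](ρ[x/y](ρ[d/f](S))) → 3
  (R − π[d,x](ρ[x/y](ρ[d/f](S)))) → 3
  S → 3
  ρ[d/f](S) → 3
  ρ[x/y](ρ[d/f](S)) → 3
  π[d,x](ρ[x/y](ρ[d/f](S))) → 3
  ((R − π[d,x](ρ[x/y](ρ[d/f](S)))) − π[d,x](ρ[x/y](ρ[d/f](S)))) → 3
  ρ[w/x](((R − π[d,x](ρ[x/y](ρ[d/f](S)))) − π[d,x](ρ[x/y](ρ[d/f](S))))) → 3

== RESULT ==
d | w
4 | q
7 | t
8 | t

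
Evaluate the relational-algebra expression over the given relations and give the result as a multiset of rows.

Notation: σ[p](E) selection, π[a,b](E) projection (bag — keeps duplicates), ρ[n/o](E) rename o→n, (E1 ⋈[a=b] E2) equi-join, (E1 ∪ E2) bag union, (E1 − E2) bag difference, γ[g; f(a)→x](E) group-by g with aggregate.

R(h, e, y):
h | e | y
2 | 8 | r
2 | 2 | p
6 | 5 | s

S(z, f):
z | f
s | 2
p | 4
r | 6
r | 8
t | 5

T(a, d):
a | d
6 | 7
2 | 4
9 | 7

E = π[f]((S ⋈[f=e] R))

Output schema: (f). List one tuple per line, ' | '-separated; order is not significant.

Row counts bottom-up:
  S → 5
  R → 3
  (S ⋈[f=e] R) → 3
  π[f]((S ⋈[f=e] R)) → 3

== RESULT ==
f
2
5
8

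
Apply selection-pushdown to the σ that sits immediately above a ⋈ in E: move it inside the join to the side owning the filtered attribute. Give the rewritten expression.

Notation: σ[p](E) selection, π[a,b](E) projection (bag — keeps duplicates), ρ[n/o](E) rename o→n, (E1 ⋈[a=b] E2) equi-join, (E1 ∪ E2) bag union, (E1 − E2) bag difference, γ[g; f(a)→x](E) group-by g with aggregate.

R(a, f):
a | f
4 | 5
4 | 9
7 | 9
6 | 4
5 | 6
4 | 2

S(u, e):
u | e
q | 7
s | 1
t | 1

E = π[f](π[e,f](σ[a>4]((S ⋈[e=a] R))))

σ filters on a, owned by the right side.
E' = π[f](π[e,f]((S ⋈[e=a] σ[a>4](R))))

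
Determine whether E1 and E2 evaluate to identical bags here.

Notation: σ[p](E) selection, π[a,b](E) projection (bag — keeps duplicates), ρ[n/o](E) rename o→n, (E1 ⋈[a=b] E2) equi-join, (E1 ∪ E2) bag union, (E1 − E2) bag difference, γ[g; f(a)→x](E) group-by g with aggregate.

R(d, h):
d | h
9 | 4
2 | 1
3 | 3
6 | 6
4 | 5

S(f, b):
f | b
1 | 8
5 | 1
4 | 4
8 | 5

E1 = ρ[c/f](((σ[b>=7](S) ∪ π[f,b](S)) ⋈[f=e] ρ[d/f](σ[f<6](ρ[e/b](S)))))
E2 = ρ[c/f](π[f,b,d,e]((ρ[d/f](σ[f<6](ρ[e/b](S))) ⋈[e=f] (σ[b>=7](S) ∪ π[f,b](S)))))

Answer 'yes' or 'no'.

E1 subexpression sizes:
  S → 4
  σ[b>=7](S) → 1
  S → 4
  π[f,b](S) → 4
  (σ[b>=7](S) ∪ π[f,b](S)) → 5
  S → 4
  ρ[e/b](S) → 4
  σ[f<6](ρ[e/b](S)) → 3
  ρ[d/f](σ[f<6](ρ[e/b](S))) → 3
  ((σ[b>=7](S) ∪ π[f,b](S)) ⋈[f=e] ρ[d/f](σ[f<6](ρ[e/b](S)))) → 4
  ρ[c/f](((σ[b>=7](S) ∪ π[f,b](S)) ⋈[f=e] ρ[d/f](σ[f<6](ρ[e/b](S))))) → 4
E2 subexpression sizes:
  S → 4
  ρ[e/b](S) → 4
  σ[f<6](ρ[e/b](S)) → 3
  ρ[d/f](σ[f<6](ρ[e/b](S))) → 3
  S → 4
  σ[b>=7](S) → 1
  S → 4
  π[f,b](S) → 4
  (σ[b>=7](S) ∪ π[f,b](S)) → 5
  (ρ[d/f](σ[f<6](ρ[e/b](S))) ⋈[e=f] (σ[b>=7](S) ∪ π[f,b](S))) → 4
  π[f,b,d,e]((ρ[d/f](σ[f<6](ρ[e/b](S))) ⋈[e=f] (σ[b>=7](S) ∪ π[f,b](S)))) → 4
  ρ[c/f](π[f,b,d,e]((ρ[d/f](σ[f<6](ρ[e/b](S))) ⋈[e=f] (σ[b>=7](S) ∪ π[f,b](S))))) → 4

E1 and E2 produce the same multiset:
c | b | d | e
1 | 8 | 5 | 1
1 | 8 | 5 | 1
4 | 4 | 4 | 4
8 | 5 | 1 | 8

yes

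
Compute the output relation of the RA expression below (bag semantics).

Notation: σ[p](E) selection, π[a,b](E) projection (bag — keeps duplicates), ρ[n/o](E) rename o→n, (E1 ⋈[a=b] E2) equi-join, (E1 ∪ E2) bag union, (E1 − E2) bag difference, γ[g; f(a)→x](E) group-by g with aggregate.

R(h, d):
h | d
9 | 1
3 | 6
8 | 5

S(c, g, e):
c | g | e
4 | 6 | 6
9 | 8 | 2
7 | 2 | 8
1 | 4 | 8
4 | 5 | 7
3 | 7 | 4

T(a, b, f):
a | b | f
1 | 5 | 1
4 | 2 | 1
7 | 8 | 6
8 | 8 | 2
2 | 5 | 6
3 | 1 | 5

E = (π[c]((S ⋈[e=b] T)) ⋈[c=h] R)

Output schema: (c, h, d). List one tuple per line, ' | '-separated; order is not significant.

Row counts bottom-up:
  S → 6
  T → 6
  (S ⋈[e=b] T) → 5
  π[c]((S ⋈[e=b] T)) → 5
  R → 3
  (π[c]((S ⋈[e=b] T)) ⋈[c=h] R) → 1

== RESULT ==
c | h | d
9 | 9 | 1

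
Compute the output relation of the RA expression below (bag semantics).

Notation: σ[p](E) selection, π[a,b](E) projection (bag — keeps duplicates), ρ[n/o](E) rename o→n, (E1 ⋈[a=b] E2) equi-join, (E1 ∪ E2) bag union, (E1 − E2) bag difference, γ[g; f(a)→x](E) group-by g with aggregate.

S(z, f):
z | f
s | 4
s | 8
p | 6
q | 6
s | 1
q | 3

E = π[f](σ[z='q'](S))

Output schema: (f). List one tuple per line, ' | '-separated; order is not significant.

Stepwise |·|:
  S → 6
  σ[z='q'](S) → 2
  π[f](σ[z='q'](S)) → 2

== RESULT ==
f
3
6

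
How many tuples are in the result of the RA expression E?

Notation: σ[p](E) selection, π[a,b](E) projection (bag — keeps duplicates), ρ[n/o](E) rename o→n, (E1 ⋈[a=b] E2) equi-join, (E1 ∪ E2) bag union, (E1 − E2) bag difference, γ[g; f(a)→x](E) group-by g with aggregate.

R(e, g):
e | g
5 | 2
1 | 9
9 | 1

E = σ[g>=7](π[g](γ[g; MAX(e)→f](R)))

Subexpression sizes:
  R → 3
  γ[g; MAX(e)→f](R) → 3
  π[g](γ[g; MAX(e)→f](R)) → 3
  σ[g>=7](π[g](γ[g; MAX(e)→f](R))) → 1

|E| = 1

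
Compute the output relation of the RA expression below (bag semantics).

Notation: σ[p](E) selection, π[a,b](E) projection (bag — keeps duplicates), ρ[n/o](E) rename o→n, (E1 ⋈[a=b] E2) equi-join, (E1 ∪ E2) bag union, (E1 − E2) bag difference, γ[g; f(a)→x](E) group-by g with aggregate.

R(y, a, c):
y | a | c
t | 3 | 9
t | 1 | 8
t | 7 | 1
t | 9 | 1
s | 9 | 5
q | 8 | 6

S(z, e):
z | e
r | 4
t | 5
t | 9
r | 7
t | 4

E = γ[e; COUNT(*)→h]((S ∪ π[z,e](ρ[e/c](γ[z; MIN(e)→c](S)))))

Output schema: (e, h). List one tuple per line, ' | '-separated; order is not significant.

Stepwise |·|:
  S → 5
  S → 5
  γ[z; MIN(e)→c](S) → 2
  ρ[e/c](γ[z; MIN(e)→c](S)) → 2
  π[z,e](ρ[e/c](γ[z; MIN(e)→c](S))) → 2
  (S ∪ π[z,e](ρ[e/c](γ[z; MIN(e)→c](S)))) → 7
  γ[e; COUNT(*)→h]((S ∪ π[z,e](ρ[e/c](γ[z; MIN(e)→c](S))))) → 4

== RESULT ==
e | h
4 | 4
5 | 1
7 | 1
9 | 1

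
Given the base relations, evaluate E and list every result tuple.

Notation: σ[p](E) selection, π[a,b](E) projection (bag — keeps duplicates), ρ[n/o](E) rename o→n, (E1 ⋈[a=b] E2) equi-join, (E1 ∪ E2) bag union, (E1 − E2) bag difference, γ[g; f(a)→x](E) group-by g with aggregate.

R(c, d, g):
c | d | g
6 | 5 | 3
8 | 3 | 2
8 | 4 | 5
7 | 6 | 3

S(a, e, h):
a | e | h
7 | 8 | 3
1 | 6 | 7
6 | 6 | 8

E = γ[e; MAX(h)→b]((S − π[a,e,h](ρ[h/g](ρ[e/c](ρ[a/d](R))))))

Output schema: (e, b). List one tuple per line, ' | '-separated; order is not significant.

Stepwise |·|:
  S → 3
  R → 4
  ρ[a/d](R) → 4
  ρ[e/c](ρ[a/d](R)) → 4
  ρ[h/g](ρ[e/c](ρ[a/d](R))) → 4
  π[a,e,h](ρ[h/g](ρ[e/c](ρ[a/d](R)))) → 4
  (S − π[a,e,h](ρ[h/g](ρ[e/c](ρ[a/d](R))))) → 3
  γ[e; MAX(h)→b]((S − π[a,e,h](ρ[h/g](ρ[e/c](ρ[a/d](R)))))) → 2

== RESULT ==
e | b
6 | 8
8 | 3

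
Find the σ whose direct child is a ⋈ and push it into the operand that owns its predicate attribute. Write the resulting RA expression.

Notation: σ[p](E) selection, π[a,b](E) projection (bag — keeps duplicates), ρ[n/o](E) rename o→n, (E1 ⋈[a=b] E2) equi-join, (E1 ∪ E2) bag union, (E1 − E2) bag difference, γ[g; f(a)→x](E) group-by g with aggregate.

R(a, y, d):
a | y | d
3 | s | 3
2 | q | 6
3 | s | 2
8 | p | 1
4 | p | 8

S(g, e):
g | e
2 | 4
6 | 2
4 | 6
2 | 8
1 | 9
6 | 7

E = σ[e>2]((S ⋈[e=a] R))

σ filters on e, owned by the left side.
E' = (σ[e>2](S) ⋈[e=a] R)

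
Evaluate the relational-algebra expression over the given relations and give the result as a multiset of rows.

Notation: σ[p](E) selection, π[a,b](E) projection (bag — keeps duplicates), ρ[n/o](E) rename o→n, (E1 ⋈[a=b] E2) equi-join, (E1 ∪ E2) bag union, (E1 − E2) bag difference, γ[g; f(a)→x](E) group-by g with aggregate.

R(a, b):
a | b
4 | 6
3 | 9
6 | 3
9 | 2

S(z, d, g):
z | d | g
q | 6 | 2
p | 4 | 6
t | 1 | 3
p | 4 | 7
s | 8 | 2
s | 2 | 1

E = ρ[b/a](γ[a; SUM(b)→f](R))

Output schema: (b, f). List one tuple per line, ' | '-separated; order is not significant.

Stepwise |·|:
  R → 4
  γ[a; SUM(b)→f](R) → 4
  ρ[b/a](γ[a; SUM(b)→f](R)) → 4

== RESULT ==
b | f
3 | 9
4 | 6
6 | 3
9 | 2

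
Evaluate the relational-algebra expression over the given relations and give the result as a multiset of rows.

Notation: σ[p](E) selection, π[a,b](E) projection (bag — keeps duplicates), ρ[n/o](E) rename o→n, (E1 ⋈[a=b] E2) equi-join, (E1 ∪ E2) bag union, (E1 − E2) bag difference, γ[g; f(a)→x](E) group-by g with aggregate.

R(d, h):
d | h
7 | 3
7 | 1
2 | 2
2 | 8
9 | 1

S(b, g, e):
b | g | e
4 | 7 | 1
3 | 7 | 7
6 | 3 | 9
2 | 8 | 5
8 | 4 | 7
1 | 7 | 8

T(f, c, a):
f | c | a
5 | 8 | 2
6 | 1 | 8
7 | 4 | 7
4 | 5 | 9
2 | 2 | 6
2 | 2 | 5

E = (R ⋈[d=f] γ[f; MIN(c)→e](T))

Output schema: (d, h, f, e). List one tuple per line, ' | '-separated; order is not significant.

Subexpression sizes:
  R → 5
  T → 6
  γ[f; MIN(c)→e](T) → 5
  (R ⋈[d=f] γ[f; MIN(c)→e](T)) → 4

== RESULT ==
d | h | f | e
2 | 2 | 2 | 2
2 | 8 | 2 | 2
7 | 1 | 7 | 4
7 | 3 | 7 | 4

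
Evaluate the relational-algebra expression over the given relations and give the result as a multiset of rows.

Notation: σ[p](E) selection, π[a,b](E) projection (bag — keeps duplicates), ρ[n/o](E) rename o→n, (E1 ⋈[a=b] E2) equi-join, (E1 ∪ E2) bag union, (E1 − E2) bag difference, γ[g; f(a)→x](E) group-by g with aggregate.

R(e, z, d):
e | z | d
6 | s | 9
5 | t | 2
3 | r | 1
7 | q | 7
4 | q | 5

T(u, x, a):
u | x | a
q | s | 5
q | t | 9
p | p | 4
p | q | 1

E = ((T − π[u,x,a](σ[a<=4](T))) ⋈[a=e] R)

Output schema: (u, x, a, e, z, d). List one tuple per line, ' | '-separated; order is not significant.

Row counts bottom-up:
  T → 4
  T → 4
  σ[a<=4](T) → 2
  π[u,x,a](σ[a<=4](T)) → 2
  (T − π[u,x,a](σ[a<=4](T))) → 2
  R → 5
  ((T − π[u,x,a](σ[a<=4](T))) ⋈[a=e] R) → 1

== RESULT ==
u | x | a | e | z | d
q | s | 5 | 5 | t | 2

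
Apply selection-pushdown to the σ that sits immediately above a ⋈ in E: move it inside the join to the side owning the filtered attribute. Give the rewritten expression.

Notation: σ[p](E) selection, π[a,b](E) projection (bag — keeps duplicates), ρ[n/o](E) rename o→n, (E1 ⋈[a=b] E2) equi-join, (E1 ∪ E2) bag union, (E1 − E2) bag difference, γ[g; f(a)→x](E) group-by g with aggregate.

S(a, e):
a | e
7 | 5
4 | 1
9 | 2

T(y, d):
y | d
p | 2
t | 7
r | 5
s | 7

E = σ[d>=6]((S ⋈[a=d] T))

σ filters on d, owned by the right side.
E' = (S ⋈[a=d] σ[d>=6](T))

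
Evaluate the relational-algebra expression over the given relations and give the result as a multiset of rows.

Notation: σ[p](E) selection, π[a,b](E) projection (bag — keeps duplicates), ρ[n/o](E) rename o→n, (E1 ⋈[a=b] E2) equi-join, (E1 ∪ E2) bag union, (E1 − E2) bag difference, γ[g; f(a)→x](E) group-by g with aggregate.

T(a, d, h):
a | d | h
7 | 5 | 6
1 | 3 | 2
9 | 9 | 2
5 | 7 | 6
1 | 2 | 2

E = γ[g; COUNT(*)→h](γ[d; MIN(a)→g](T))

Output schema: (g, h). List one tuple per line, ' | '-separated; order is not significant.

Per-node cardinality:
  T → 5
  γ[d; MIN(a)→g](T) → 5
  γ[g; COUNT(*)→h](γ[d; MIN(a)→g](T)) → 4

== RESULT ==
g | h
1 | 2
5 | 1
7 | 1
9 | 1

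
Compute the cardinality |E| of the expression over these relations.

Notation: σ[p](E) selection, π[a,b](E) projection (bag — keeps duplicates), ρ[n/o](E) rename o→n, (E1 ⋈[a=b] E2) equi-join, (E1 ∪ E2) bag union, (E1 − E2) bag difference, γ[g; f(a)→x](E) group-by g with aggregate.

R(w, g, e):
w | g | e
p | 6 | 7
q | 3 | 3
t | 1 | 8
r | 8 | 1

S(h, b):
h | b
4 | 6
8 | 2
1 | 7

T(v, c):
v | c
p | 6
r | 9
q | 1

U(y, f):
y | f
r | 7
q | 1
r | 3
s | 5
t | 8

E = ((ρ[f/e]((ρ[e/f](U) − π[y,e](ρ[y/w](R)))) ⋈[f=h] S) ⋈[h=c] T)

Subexpression sizes:
  U → 5
  ρ[e/f](U) → 5
  R → 4
  ρ[y/w](R) → 4
  π[y,e](ρ[y/w](R)) → 4
  (ρ[e/f](U) − π[y,e](ρ[y/w](R))) → 4
  ρ[f/e]((ρ[e/f](U) − π[y,e](ρ[y/w](R)))) → 4
  S → 3
  (ρ[f/e]((ρ[e/f](U) − π[y,e](ρ[y/w](R)))) ⋈[f=h] S) → 1
  T → 3
  ((ρ[f/e]((ρ[e/f](U) − π[y,e](ρ[y/w](R)))) ⋈[f=h] S) ⋈[h=c] T) → 1

|E| = 1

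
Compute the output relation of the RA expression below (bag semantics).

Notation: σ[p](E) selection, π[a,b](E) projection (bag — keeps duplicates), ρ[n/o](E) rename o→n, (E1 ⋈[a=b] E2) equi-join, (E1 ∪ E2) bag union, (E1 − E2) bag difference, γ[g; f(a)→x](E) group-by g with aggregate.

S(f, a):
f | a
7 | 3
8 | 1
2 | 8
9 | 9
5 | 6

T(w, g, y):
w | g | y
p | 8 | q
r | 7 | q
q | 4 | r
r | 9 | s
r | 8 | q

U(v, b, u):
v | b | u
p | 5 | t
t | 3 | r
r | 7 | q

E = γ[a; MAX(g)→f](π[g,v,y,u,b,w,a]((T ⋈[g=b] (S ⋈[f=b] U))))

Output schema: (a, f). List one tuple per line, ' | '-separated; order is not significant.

Row counts bottom-up:
  T → 5
  S → 5
  U → 3
  (S ⋈[f=b] U) → 2
  (T ⋈[g=b] (S ⋈[f=b] U)) → 1
  π[g,v,y,u,b,w,a]((T ⋈[g=b] (S ⋈[f=b] U))) → 1
  γ[a; MAX(g)→f](π[g,v,y,u,b,w,a]((T ⋈[g=b] (S ⋈[f=b] U)))) → 1

== RESULT ==
a | f
3 | 7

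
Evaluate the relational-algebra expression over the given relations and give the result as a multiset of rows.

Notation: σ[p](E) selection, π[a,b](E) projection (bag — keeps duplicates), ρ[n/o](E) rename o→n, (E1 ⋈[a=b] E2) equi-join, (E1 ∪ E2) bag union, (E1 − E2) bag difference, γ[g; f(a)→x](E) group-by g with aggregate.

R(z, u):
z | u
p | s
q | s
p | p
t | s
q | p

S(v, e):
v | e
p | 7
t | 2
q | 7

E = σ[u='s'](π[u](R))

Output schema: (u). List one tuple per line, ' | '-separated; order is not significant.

Stepwise |·|:
  R → 5
  π[u](R) → 5
  σ[u='s'](π[u](R)) → 3

== RESULT ==
u
s
s
s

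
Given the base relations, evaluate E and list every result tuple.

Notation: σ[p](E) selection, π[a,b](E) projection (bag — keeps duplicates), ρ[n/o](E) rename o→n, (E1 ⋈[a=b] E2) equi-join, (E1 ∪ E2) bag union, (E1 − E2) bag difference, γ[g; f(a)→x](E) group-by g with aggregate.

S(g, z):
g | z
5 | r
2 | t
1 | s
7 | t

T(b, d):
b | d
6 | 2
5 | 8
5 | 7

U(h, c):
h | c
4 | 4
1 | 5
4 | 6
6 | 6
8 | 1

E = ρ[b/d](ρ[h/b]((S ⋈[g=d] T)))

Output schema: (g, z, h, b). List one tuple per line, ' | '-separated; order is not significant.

Subexpression sizes:
  S → 4
  T → 3
  (S ⋈[g=d] T) → 2
  ρ[h/b]((S ⋈[g=d] T)) → 2
  ρ[b/d](ρ[h/b]((S ⋈[g=d] T))) → 2

== RESULT ==
g | z | h | b
2 | t | 6 | 2
7 | t | 5 | 7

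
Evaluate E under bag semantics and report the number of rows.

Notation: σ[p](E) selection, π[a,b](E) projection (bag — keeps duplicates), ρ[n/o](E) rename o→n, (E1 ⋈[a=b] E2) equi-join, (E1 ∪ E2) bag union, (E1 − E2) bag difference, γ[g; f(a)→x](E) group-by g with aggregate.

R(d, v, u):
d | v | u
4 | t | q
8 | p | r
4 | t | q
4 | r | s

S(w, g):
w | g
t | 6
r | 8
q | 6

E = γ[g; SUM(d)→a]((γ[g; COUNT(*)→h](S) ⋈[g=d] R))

Row counts bottom-up:
  S → 3
  γ[g; COUNT(*)→h](S) → 2
  R → 4
  (γ[g; COUNT(*)→h](S) ⋈[g=d] R) → 1
  γ[g; SUM(d)→a]((γ[g; COUNT(*)→h](S) ⋈[g=d] R)) → 1

|E| = 1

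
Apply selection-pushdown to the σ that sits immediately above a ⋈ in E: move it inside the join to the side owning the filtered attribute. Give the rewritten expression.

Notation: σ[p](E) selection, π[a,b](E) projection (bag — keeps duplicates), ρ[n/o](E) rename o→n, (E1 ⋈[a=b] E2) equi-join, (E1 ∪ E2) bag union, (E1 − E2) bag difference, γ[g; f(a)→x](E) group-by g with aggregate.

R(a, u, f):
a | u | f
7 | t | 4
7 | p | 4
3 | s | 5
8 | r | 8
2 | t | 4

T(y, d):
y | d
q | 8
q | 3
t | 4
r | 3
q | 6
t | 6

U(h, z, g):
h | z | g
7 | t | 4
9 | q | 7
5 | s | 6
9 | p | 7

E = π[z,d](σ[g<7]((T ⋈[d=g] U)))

σ filters on g, owned by the right side.
E' = π[z,d]((T ⋈[d=g] σ[g<7](U)))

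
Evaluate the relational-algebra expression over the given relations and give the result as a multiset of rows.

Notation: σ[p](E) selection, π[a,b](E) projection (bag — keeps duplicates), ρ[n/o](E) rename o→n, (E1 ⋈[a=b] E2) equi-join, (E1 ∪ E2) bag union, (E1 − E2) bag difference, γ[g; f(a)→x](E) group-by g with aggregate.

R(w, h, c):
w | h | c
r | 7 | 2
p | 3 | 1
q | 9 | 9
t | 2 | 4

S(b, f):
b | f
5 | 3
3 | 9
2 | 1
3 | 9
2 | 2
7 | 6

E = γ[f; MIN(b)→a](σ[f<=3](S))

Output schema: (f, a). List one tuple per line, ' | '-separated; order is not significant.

Stepwise |·|:
  S → 6
  σ[f<=3](S) → 3
  γ[f; MIN(b)→a](σ[f<=3](S)) → 3

== RESULT ==
f | a
1 | 2
2 | 2
3 | 5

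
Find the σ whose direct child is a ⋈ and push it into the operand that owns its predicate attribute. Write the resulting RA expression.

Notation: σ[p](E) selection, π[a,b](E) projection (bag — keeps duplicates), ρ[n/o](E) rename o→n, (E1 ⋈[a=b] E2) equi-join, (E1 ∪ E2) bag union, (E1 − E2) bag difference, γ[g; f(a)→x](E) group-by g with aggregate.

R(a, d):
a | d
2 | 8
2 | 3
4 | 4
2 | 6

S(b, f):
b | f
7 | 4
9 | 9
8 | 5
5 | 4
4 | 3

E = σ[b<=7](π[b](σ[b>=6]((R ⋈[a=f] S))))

σ filters on b, owned by the right side.
E' = σ[b<=7](π[b]((R ⋈[a=f] σ[b>=6](S))))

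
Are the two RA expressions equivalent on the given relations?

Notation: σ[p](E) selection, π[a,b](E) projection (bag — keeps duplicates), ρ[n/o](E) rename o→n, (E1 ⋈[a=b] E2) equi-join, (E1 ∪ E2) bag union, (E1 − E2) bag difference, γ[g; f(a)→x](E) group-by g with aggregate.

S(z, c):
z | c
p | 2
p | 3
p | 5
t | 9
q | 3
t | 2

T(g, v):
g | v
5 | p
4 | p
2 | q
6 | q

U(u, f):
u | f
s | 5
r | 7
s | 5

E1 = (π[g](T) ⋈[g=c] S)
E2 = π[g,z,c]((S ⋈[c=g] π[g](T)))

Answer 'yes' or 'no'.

E1 row counts bottom-up:
  T → 4
  π[g](T) → 4
  S → 6
  (π[g](T) ⋈[g=c] S) → 3
E2 row counts bottom-up:
  S → 6
  T → 4
  π[g](T) → 4
  (S ⋈[c=g] π[g](T)) → 3
  π[g,z,c]((S ⋈[c=g] π[g](T))) → 3

E1 and E2 produce the same multiset:
g | z | c
2 | p | 2
2 | t | 2
5 | p | 5

yes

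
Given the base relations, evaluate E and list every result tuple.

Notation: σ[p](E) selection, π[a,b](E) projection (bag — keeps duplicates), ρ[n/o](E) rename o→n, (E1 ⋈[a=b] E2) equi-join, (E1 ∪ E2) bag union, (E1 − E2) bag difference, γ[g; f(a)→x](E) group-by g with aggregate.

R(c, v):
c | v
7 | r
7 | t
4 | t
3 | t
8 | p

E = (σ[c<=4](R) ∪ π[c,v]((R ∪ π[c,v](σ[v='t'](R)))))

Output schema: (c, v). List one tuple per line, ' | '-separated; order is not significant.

Stepwise |·|:
  R → 5
  σ[c<=4](R) → 2
  R → 5
  R → 5
  σ[v='t'](R) → 3
  π[c,v](σ[v='t'](R)) → 3
  (R ∪ π[c,v](σ[v='t'](R))) → 8
  π[c,v]((R ∪ π[c,v](σ[v='t'](R)))) → 8
  (σ[c<=4](R) ∪ π[c,v]((R ∪ π[c,v](σ[v='t'](R))))) → 10

== RESULT ==
c | v
3 | t
3 | t
3 | t
4 | t
4 | t
4 | t
7 | r
7 | t
7 | t
8 | p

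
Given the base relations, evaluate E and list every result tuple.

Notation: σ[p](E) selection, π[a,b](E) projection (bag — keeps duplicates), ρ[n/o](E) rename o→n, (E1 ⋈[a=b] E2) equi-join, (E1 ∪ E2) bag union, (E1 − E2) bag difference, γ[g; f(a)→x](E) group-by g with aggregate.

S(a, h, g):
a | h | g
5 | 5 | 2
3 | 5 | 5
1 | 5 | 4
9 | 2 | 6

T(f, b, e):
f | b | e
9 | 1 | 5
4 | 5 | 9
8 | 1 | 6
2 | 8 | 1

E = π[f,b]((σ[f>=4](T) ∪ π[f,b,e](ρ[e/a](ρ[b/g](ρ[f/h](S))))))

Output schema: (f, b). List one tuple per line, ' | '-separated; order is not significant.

Row counts bottom-up:
  T → 4
  σ[f>=4](T) → 3
  S → 4
  ρ[f/h](S) → 4
  ρ[b/g](ρ[f/h](S)) → 4
  ρ[e/a](ρ[b/g](ρ[f/h](S))) → 4
  π[f,b,e](ρ[e/a](ρ[b/g](ρ[f/h](S)))) → 4
  (σ[f>=4](T) ∪ π[f,b,e](ρ[e/a](ρ[b/g](ρ[f/h](S))))) → 7
  π[f,b]((σ[f>=4](T) ∪ π[f,b,e](ρ[e/a](ρ[b/g](ρ[f/h](S)))))) → 7

== RESULT ==
f | b
2 | 6
4 | 5
5 | 2
5 | 4
5 | 5
8 | 1
9 | 1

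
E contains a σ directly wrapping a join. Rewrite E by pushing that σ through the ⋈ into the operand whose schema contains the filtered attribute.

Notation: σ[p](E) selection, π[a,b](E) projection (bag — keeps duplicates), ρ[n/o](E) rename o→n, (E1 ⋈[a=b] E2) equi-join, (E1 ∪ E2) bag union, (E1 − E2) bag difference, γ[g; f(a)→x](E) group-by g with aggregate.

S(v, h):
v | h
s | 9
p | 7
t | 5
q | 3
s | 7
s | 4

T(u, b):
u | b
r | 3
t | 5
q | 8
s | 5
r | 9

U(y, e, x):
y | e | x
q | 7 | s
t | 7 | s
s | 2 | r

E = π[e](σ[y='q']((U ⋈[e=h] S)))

σ filters on y, owned by the left side.
E' = π[e]((σ[y='q'](U) ⋈[e=h] S))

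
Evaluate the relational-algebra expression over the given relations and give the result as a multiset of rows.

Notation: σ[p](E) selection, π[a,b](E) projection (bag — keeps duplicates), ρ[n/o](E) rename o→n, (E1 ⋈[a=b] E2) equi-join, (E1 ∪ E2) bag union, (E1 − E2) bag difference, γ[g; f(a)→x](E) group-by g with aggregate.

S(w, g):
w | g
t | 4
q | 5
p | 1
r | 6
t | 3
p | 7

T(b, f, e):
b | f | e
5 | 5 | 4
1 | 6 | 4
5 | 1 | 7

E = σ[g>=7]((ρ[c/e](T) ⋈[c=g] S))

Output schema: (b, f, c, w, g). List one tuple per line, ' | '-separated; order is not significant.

Subexpression sizes:
  T → 3
  ρ[c/e](T) → 3
  S → 6
  (ρ[c/e](T) ⋈[c=g] S) → 3
  σ[g>=7]((ρ[c/e](T) ⋈[c=g] S)) → 1

== RESULT ==
b | f | c | w | g
5 | 1 | 7 | p | 7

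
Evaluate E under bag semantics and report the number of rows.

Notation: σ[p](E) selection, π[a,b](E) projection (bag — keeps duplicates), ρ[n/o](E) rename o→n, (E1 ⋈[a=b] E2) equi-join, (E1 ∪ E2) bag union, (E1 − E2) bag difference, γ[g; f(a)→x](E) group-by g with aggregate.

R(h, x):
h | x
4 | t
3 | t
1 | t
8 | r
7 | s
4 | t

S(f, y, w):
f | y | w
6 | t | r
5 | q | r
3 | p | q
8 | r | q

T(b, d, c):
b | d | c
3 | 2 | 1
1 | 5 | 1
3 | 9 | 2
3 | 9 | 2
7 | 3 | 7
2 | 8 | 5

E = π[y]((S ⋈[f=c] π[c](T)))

Subexpression sizes:
  S → 4
  T → 6
  π[c](T) → 6
  (S ⋈[f=c] π[c](T)) → 1
  π[y]((S ⋈[f=c] π[c](T))) → 1

|E| = 1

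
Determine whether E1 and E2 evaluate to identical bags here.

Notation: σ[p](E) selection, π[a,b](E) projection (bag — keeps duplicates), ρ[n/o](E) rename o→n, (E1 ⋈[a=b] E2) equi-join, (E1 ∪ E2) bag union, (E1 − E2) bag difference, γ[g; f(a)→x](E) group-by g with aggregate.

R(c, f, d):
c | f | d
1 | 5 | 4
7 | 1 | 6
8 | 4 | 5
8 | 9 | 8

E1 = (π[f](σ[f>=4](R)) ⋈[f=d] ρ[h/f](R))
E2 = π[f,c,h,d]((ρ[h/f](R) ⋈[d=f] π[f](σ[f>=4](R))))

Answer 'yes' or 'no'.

E1 per-node cardinality:
  R → 4
  σ[f>=4](R) → 3
  π[f](σ[f>=4](R)) → 3
  R → 4
  ρ[h/f](R) → 4
  (π[f](σ[f>=4](R)) ⋈[f=d] ρ[h/f](R)) → 2
E2 per-node cardinality:
  R → 4
  ρ[h/f](R) → 4
  R → 4
  σ[f>=4](R) → 3
  π[f](σ[f>=4](R)) → 3
  (ρ[h/f](R) ⋈[d=f] π[f](σ[f>=4](R))) → 2
  π[f,c,h,d]((ρ[h/f](R) ⋈[d=f] π[f](σ[f>=4](R)))) → 2

E1 and E2 produce the same multiset:
f | c | h | d
4 | 1 | 5 | 4
5 | 8 | 4 | 5

yes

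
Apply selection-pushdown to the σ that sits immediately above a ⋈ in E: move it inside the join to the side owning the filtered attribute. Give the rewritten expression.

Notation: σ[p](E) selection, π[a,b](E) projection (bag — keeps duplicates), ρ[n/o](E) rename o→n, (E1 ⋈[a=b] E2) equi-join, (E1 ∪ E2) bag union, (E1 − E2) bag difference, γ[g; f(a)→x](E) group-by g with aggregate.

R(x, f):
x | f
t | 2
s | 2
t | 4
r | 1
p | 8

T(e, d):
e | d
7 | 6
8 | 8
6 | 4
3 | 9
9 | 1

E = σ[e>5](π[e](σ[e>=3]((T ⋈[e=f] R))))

σ filters on e, owned by the left side.
E' = σ[e>5](π[e]((σ[e>=3](T) ⋈[e=f] R)))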